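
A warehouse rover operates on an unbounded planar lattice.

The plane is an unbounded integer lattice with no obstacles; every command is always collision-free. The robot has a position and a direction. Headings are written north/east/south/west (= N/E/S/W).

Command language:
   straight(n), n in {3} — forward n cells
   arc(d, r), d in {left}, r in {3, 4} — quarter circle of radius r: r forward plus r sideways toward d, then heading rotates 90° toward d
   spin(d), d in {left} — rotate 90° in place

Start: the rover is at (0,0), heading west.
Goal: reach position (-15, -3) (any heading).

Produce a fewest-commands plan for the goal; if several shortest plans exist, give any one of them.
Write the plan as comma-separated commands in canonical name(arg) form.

begin: at (0,0), heading west
1. straight(3) → at (-3,0), heading west
2. straight(3) → at (-6,0), heading west
3. straight(3) → at (-9,0), heading west
4. straight(3) → at (-12,0), heading west
5. arc(left, 3) → at (-15,-3), heading south
nothing shorter than 5 reaches the goal.

straight(3), straight(3), straight(3), straight(3), arc(left, 3)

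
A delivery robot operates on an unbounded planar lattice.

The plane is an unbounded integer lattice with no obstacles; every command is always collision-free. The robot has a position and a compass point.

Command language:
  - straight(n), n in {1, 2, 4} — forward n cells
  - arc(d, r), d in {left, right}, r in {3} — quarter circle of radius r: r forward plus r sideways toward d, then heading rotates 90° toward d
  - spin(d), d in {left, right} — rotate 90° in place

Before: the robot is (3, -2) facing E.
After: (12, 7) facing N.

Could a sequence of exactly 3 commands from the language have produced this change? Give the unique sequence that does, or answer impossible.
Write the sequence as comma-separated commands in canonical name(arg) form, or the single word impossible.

arc(left, 3), arc(right, 3), arc(left, 3)

key: cell and facing (now N) both changed — the 3 commands mix motion and turning
from: (3, -2) facing E
step 1 (arc(left, 3)): (6, 1) facing N
step 2 (arc(right, 3)): (9, 4) facing E
step 3 (arc(left, 3)): (12, 7) facing N
no rival 3-sequence matches.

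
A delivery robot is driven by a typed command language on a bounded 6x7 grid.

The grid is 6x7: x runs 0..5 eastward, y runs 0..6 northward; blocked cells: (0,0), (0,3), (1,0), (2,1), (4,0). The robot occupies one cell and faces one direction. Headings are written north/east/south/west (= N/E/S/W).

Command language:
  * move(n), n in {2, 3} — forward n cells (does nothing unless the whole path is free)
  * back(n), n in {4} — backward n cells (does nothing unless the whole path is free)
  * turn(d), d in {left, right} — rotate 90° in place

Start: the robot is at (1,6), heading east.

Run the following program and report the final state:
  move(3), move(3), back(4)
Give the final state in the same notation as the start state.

t0: at (1,6), heading east
1. move(3) → at (4,6), heading east
2. move(3) → at (4,6), heading east
3. back(4) → at (0,6), heading east

at (0,6), heading east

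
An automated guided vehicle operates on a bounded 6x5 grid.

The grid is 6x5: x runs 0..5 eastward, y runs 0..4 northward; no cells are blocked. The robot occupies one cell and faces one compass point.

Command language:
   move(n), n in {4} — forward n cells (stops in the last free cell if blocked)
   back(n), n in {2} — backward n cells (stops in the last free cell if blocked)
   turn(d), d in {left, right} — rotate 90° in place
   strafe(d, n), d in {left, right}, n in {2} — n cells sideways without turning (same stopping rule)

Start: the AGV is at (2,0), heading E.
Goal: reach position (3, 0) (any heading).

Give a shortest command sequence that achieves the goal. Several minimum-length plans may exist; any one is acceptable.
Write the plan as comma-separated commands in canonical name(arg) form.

initial: at (2,0), heading E
step 1 (move(4)): at (5,0), heading E
step 2 (back(2)): at (3,0), heading E
shorter routes all fall short; 2 is best.

move(4), back(2)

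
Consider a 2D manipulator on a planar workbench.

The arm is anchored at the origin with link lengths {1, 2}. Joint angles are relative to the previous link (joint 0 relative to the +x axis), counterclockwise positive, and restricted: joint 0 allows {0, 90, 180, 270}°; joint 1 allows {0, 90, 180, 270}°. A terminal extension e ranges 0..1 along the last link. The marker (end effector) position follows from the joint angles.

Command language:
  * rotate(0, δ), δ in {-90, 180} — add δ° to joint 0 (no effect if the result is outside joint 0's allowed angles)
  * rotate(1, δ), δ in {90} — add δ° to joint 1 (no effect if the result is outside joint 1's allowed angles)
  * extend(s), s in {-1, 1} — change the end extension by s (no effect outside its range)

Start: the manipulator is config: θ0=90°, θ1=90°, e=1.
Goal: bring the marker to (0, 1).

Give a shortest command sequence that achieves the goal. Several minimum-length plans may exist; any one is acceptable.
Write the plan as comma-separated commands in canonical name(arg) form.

rotate(0, 180), rotate(1, 90), extend(-1)

initial: config: θ0=90°, θ1=90°, e=1
1. rotate(0, 180) → config: θ0=270°, θ1=90°, e=1
2. rotate(1, 90) → config: θ0=270°, θ1=180°, e=1
3. extend(-1) → config: θ0=270°, θ1=180°, e=0
shorter routes all fall short; 3 is best.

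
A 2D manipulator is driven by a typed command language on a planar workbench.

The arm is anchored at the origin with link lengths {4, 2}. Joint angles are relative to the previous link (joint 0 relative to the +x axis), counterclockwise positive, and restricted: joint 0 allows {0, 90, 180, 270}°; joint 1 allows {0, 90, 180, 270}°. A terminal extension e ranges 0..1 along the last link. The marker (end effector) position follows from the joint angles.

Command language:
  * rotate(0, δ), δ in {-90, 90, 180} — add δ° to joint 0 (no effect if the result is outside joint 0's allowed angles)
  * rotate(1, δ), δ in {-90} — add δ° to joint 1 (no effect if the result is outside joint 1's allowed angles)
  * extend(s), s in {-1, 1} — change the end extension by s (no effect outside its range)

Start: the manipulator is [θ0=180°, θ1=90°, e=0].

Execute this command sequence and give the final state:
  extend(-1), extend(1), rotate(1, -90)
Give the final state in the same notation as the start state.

initial: [θ0=180°, θ1=90°, e=0]
[1] after extend(-1): [θ0=180°, θ1=90°, e=0]
[2] after extend(1): [θ0=180°, θ1=90°, e=1]
[3] after rotate(1, -90): [θ0=180°, θ1=0°, e=1]

[θ0=180°, θ1=0°, e=1]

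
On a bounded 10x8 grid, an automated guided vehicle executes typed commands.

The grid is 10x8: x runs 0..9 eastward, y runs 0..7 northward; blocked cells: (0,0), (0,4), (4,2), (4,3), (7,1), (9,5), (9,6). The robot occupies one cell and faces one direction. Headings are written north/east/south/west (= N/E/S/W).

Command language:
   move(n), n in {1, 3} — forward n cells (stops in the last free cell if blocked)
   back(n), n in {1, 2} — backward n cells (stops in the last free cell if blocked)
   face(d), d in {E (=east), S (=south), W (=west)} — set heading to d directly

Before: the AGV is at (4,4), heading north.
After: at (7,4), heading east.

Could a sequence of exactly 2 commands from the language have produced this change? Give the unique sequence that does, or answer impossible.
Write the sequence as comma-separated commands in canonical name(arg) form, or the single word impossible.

key: cell and facing (now E) both changed — the 2 commands mix motion and turning
initial: at (4,4), heading north
step 1 (face(E)): at (4,4), heading east
step 2 (move(3)): at (7,4), heading east
all 49 alternatives checked — unique.

face(E), move(3)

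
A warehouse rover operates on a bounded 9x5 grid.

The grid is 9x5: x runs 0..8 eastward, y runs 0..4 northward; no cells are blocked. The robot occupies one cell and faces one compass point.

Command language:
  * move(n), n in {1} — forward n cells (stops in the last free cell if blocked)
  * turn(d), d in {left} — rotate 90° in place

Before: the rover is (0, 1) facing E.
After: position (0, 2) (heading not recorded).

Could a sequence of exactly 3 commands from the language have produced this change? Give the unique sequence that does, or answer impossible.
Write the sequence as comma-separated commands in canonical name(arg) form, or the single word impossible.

t0: (0, 1) facing E
1. turn(left) → (0, 1) facing N
2. move(1) → (0, 2) facing N
3. turn(left) → (0, 2) facing W
no rival 3-sequence matches.

turn(left), move(1), turn(left)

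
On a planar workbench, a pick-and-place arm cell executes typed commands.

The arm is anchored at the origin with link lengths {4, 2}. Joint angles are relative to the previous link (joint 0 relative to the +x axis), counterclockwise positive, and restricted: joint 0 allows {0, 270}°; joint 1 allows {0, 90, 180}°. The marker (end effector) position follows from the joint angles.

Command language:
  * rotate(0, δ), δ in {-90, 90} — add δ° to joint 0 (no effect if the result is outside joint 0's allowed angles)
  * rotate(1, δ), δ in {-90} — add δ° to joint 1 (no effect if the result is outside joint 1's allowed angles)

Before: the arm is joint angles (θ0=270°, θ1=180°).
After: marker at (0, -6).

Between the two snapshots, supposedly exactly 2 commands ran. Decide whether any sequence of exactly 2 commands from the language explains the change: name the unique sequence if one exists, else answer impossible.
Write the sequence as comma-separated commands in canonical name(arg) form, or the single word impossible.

rotate(1, -90), rotate(1, -90)

from: joint angles (θ0=270°, θ1=180°)
1. rotate(1, -90) → joint angles (θ0=270°, θ1=90°)
2. rotate(1, -90) → joint angles (θ0=270°, θ1=0°)
uniquely the one of 9 2-step routes that fits.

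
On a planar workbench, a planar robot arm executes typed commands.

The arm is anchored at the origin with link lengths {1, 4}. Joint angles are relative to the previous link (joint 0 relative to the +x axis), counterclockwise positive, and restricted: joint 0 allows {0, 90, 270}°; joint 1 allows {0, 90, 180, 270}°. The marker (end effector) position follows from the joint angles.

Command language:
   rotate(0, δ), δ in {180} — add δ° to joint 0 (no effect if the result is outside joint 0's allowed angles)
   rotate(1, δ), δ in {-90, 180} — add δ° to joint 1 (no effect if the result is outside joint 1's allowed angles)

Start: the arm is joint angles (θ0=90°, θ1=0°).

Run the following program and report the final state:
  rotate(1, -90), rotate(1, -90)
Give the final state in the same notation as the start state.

from: joint angles (θ0=90°, θ1=0°)
t=1 rotate(1, -90) ⇒ joint angles (θ0=90°, θ1=270°)
t=2 rotate(1, -90) ⇒ joint angles (θ0=90°, θ1=180°)

joint angles (θ0=90°, θ1=180°)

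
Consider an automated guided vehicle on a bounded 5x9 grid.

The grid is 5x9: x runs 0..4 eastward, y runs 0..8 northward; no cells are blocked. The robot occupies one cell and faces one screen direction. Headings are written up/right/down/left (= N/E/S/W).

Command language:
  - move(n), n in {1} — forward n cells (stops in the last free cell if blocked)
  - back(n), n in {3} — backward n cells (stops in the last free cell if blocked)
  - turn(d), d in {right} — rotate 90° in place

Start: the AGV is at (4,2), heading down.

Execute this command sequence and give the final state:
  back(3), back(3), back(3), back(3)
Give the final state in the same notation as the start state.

at (4,8), heading down

start: at (4,2), heading down
t=1 back(3) ⇒ at (4,5), heading down
t=2 back(3) ⇒ at (4,8), heading down
t=3 back(3) ⇒ at (4,8), heading down
t=4 back(3) ⇒ at (4,8), heading down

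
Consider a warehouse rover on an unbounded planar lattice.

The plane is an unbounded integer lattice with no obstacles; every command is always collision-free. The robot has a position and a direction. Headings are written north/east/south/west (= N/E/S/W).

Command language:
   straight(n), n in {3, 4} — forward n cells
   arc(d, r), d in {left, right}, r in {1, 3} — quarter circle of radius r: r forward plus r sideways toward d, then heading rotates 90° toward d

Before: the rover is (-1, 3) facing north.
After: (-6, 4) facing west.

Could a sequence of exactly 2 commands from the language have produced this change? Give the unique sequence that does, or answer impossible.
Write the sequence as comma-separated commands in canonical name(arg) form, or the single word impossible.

key: running straight(4) before arc(left, 1) would end elsewhere — order is forced
initial: (-1, 3) facing north
t=1 arc(left, 1) ⇒ (-2, 4) facing west
t=2 straight(4) ⇒ (-6, 4) facing west
uniquely the one of 36 2-step routes that fits.

arc(left, 1), straight(4)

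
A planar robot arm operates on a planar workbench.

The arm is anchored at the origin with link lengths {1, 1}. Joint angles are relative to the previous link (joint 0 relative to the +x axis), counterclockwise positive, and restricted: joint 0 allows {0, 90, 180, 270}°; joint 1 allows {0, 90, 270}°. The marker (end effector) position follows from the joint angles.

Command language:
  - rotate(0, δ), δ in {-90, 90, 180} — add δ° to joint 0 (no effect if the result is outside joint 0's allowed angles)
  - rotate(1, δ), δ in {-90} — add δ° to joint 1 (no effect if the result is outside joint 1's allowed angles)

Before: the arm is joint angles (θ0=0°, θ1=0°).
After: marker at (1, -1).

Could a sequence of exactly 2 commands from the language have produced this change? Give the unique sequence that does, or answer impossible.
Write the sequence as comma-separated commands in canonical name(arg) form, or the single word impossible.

from: joint angles (θ0=0°, θ1=0°)
step 1 (rotate(1, -90)): joint angles (θ0=0°, θ1=270°)
step 2 (rotate(1, -90)): joint angles (θ0=0°, θ1=270°)
no other 2-command option fits: unique.

rotate(1, -90), rotate(1, -90)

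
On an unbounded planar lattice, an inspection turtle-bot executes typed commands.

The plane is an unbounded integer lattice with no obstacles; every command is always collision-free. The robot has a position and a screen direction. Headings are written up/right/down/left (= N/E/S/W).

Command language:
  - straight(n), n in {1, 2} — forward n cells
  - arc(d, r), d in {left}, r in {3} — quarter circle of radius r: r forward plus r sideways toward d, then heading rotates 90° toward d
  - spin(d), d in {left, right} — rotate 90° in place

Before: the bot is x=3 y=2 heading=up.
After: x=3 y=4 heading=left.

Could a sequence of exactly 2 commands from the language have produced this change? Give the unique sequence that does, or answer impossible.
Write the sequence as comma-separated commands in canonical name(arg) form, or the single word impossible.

key: cell and facing (now W) both changed — the 2 commands mix motion and turning
begin: x=3 y=2 heading=up
t=1 straight(2) ⇒ x=3 y=4 heading=up
t=2 spin(left) ⇒ x=3 y=4 heading=left
no other 2-command option fits: unique.

straight(2), spin(left)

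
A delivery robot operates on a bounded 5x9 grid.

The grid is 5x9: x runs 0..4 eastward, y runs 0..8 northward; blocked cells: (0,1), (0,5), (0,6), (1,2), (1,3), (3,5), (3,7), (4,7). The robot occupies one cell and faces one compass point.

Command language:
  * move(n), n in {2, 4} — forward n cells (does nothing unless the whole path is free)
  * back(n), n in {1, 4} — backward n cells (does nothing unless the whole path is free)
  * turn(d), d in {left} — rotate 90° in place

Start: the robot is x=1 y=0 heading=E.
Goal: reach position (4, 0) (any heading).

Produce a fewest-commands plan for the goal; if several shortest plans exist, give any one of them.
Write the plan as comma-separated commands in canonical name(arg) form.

back(1), move(4)

start: x=1 y=0 heading=E
1. back(1) → x=0 y=0 heading=E
2. move(4) → x=4 y=0 heading=E
minimal: 2 command(s), checked below 2.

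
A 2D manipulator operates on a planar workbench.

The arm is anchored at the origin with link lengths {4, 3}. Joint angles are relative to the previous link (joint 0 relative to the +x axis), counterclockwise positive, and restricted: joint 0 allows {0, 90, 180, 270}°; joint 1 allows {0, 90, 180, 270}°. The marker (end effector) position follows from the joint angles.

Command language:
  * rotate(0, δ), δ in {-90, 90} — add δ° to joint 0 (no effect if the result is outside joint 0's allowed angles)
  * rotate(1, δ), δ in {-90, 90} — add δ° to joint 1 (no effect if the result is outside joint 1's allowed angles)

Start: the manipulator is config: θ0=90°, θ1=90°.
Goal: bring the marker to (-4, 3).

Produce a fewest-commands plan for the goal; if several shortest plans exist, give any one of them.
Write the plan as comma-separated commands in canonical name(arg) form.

t0: config: θ0=90°, θ1=90°
1. rotate(1, 90) → config: θ0=90°, θ1=180°
2. rotate(1, 90) → config: θ0=90°, θ1=270°
3. rotate(0, 90) → config: θ0=180°, θ1=270°
shorter routes all fall short; 3 is best.

rotate(1, 90), rotate(1, 90), rotate(0, 90)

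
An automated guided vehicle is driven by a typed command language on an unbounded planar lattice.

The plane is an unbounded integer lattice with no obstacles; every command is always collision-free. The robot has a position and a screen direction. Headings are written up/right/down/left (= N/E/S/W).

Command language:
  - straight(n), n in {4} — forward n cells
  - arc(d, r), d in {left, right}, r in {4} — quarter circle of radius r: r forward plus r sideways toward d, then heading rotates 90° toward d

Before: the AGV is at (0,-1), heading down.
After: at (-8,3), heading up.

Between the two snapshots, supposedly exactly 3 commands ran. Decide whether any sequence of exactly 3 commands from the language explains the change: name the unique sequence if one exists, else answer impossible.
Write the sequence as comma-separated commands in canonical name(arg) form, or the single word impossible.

arc(right, 4), arc(right, 4), straight(4)

key: running straight(4) before arc(right, 4) would end elsewhere — order is forced
from: at (0,-1), heading down
step 1 (arc(right, 4)): at (-4,-5), heading left
step 2 (arc(right, 4)): at (-8,-1), heading up
step 3 (straight(4)): at (-8,3), heading up
uniquely the one of 27 3-step routes that fits.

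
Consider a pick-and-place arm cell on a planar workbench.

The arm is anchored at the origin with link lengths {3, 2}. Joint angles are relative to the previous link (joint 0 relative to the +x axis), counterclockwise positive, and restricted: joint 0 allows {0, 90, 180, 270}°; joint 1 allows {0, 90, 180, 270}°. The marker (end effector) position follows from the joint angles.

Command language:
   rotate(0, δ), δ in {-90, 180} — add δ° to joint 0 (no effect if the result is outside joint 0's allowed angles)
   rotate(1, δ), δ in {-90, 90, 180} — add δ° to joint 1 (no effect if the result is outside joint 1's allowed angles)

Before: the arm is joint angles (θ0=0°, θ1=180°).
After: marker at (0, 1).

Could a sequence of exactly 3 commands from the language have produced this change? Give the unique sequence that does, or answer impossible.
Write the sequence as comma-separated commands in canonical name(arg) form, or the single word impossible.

rotate(0, -90), rotate(0, -90), rotate(0, -90)

start: joint angles (θ0=0°, θ1=180°)
step 1 (rotate(0, -90)): joint angles (θ0=270°, θ1=180°)
step 2 (rotate(0, -90)): joint angles (θ0=180°, θ1=180°)
step 3 (rotate(0, -90)): joint angles (θ0=90°, θ1=180°)
all 125 alternatives checked — unique.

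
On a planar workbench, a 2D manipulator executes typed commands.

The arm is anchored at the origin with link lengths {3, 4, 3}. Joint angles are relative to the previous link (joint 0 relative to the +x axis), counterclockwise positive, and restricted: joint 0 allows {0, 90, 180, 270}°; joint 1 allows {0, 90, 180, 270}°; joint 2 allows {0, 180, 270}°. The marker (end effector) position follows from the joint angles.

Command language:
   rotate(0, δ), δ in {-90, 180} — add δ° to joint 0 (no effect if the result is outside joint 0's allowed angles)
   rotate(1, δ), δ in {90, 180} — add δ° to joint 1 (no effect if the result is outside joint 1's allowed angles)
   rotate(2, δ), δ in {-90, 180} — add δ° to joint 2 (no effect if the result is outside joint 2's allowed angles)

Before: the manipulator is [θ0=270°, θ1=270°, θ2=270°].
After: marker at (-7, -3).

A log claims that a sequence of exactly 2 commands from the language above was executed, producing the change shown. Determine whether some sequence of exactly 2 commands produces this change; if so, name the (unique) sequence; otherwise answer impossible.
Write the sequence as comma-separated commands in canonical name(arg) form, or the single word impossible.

rotate(2, -90), rotate(2, 180)

key: order matters: swapping rotate(2, -90) and rotate(2, 180) lands elsewhere
initial: [θ0=270°, θ1=270°, θ2=270°]
[1] after rotate(2, -90): [θ0=270°, θ1=270°, θ2=180°]
[2] after rotate(2, 180): [θ0=270°, θ1=270°, θ2=0°]
no rival 2-sequence matches.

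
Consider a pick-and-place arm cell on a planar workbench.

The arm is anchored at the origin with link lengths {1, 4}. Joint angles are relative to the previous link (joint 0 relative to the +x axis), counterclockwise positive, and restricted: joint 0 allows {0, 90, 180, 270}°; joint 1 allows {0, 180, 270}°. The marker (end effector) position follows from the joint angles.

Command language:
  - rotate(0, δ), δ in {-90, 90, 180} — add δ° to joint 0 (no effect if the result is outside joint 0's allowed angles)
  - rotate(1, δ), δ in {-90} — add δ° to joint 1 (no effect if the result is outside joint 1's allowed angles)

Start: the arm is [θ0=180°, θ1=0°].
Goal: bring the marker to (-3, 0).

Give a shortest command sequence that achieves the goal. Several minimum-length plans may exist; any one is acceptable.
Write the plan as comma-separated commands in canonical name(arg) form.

rotate(0, 180), rotate(1, -90), rotate(1, -90)

t0: [θ0=180°, θ1=0°]
step 1 (rotate(0, 180)): [θ0=0°, θ1=0°]
step 2 (rotate(1, -90)): [θ0=0°, θ1=270°]
step 3 (rotate(1, -90)): [θ0=0°, θ1=180°]
shorter routes all fall short; 3 is best.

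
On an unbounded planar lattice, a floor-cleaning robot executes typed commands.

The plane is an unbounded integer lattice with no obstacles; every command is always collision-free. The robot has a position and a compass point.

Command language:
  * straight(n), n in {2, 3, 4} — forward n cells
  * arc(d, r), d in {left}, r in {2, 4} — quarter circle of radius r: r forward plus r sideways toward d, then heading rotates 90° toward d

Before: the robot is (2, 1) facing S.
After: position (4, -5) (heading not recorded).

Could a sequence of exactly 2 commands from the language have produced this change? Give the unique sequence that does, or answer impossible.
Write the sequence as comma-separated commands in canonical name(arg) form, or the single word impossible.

straight(4), arc(left, 2)

key: running arc(left, 2) before straight(4) would end elsewhere — order is forced
initial: (2, 1) facing S
[1] after straight(4): (2, -3) facing S
[2] after arc(left, 2): (4, -5) facing E
no other 2-command option fits: unique.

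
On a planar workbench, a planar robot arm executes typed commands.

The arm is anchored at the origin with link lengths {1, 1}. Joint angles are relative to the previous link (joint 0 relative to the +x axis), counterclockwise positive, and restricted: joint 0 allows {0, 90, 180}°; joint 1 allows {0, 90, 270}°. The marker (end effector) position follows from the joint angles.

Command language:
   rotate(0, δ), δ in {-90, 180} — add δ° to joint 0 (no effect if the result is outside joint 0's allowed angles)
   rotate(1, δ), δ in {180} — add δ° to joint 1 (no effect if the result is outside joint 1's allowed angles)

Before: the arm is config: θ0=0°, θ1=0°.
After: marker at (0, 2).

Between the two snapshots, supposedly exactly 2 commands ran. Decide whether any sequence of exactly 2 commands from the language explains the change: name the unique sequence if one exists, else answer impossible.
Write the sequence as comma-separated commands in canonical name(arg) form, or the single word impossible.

rotate(0, 180), rotate(0, -90)

key: running rotate(0, -90) before rotate(0, 180) would end elsewhere — order is forced
begin: config: θ0=0°, θ1=0°
1. rotate(0, 180) → config: θ0=180°, θ1=0°
2. rotate(0, -90) → config: θ0=90°, θ1=0°
uniquely the one of 9 2-step routes that fits.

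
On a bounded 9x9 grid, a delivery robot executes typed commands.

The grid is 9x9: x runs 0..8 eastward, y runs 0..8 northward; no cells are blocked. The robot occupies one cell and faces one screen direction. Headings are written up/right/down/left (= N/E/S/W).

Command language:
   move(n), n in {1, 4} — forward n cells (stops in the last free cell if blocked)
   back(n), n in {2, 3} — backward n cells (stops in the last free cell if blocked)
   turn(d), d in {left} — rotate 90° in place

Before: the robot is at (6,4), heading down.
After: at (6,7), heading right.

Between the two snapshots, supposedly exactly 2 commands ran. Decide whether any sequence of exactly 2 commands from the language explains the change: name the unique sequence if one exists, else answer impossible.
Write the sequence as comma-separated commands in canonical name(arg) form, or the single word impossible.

key: order matters: swapping back(3) and turn(left) lands elsewhere
from: at (6,4), heading down
t=1 back(3) ⇒ at (6,7), heading down
t=2 turn(left) ⇒ at (6,7), heading right
no other 2-command option fits: unique.

back(3), turn(left)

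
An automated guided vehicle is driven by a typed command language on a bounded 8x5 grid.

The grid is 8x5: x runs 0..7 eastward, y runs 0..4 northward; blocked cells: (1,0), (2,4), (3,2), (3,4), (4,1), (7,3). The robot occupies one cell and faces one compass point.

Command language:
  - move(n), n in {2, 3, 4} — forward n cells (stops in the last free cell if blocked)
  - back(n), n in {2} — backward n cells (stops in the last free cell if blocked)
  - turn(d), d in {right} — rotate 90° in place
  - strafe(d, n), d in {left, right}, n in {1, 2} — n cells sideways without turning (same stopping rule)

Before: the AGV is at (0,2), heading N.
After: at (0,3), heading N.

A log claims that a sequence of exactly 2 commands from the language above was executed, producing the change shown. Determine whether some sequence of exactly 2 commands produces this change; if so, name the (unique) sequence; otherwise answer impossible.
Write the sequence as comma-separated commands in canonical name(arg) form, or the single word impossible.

back(2), move(3)

key: still facing N at the end — nothing in the sequence rotates
t0: at (0,2), heading N
[1] after back(2): at (0,0), heading N
[2] after move(3): at (0,3), heading N
no other 2-command option fits: unique.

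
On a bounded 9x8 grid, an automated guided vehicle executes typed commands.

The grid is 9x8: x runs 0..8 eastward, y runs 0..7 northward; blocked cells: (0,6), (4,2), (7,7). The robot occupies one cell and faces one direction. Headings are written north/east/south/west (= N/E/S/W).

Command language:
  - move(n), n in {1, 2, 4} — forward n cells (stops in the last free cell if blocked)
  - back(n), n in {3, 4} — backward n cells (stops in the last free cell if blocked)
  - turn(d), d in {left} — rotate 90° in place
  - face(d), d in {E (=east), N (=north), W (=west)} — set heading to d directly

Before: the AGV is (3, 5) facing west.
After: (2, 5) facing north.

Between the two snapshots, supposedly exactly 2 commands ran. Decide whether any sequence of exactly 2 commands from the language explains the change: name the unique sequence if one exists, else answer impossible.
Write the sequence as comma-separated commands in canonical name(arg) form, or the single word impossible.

move(1), face(N)

key: cell and facing (now N) both changed — the 2 commands mix motion and turning
t0: (3, 5) facing west
t=1 move(1) ⇒ (2, 5) facing west
t=2 face(N) ⇒ (2, 5) facing north
all 81 alternatives checked — unique.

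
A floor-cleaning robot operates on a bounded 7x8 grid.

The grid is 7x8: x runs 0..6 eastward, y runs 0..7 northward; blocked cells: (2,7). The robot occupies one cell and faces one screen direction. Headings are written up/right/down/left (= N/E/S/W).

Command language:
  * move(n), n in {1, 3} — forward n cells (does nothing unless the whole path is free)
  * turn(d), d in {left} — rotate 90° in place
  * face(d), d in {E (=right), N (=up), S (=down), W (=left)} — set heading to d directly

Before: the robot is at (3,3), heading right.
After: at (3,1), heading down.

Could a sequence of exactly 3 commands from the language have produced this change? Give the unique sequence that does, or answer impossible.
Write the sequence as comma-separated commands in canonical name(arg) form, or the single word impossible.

key: order matters: swapping face(S) and move(1) lands elsewhere
t0: at (3,3), heading right
[1] after face(S): at (3,3), heading down
[2] after move(1): at (3,2), heading down
[3] after move(1): at (3,1), heading down
all 343 alternatives checked — unique.

face(S), move(1), move(1)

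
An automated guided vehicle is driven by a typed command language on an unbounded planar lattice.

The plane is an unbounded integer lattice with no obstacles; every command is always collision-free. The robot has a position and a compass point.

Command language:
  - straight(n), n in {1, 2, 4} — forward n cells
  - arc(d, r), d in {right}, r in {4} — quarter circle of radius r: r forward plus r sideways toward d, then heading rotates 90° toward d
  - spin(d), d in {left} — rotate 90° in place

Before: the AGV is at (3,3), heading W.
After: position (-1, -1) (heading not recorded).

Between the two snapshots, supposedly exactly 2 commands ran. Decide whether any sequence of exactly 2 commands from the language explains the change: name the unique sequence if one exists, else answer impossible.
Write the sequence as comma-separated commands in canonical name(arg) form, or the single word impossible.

spin(left), arc(right, 4)

key: running arc(right, 4) before spin(left) would end elsewhere — order is forced
start: at (3,3), heading W
t=1 spin(left) ⇒ at (3,3), heading S
t=2 arc(right, 4) ⇒ at (-1,-1), heading W
no rival 2-sequence matches.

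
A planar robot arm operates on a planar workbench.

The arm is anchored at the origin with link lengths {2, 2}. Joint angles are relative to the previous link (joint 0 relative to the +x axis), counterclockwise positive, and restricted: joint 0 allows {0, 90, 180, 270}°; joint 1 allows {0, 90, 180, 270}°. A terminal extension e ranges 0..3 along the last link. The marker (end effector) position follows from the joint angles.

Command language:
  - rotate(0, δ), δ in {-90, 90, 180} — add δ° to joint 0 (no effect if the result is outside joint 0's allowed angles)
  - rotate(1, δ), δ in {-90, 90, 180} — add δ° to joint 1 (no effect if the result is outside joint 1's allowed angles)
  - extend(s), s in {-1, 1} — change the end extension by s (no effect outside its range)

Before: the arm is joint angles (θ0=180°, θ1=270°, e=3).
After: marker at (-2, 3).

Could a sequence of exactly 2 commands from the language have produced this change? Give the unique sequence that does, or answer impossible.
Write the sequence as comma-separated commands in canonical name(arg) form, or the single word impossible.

extend(-1), extend(-1)

begin: joint angles (θ0=180°, θ1=270°, e=3)
1. extend(-1) → joint angles (θ0=180°, θ1=270°, e=2)
2. extend(-1) → joint angles (θ0=180°, θ1=270°, e=1)
uniquely the one of 64 2-step routes that fits.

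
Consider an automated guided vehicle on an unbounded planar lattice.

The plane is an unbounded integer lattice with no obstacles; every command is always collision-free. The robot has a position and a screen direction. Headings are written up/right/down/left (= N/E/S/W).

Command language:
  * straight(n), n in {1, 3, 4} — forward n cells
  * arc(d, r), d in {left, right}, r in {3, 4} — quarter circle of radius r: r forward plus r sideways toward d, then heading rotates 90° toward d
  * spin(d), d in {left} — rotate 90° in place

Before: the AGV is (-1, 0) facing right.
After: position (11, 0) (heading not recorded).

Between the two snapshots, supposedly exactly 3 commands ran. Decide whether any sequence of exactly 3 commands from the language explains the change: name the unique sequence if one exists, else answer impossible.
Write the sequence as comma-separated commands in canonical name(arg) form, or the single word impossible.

from: (-1, 0) facing right
[1] after straight(4): (3, 0) facing right
[2] after straight(4): (7, 0) facing right
[3] after straight(4): (11, 0) facing right
no rival 3-sequence matches.

straight(4), straight(4), straight(4)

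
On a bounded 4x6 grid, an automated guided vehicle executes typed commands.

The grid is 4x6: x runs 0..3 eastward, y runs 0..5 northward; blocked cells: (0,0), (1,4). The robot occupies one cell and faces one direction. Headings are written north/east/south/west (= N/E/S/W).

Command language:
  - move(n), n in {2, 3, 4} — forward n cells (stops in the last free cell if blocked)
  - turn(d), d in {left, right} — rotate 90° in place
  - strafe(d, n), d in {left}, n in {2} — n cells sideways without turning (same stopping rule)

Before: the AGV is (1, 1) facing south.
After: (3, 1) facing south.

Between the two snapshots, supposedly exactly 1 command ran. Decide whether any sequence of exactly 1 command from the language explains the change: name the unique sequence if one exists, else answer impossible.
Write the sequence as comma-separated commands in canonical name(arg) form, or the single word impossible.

strafe(left, 2)

key: heading stays S — the single command does not turn
t0: (1, 1) facing south
step 1 (strafe(left, 2)): (3, 1) facing south
all 6 alternatives checked — unique.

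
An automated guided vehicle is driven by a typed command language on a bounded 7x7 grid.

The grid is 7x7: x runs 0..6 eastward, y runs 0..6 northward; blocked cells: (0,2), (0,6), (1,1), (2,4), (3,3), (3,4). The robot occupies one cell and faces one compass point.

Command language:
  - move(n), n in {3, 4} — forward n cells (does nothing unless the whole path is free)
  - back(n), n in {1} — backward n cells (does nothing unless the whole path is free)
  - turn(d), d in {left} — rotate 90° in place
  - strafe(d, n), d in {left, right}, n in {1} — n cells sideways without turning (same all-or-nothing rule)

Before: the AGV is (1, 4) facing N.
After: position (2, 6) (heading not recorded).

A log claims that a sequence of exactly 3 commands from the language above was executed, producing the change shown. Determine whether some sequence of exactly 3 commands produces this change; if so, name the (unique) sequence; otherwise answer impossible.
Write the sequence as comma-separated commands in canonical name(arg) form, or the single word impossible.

key: order matters: swapping back(1) and strafe(right, 1) lands elsewhere
begin: (1, 4) facing N
step 1 (back(1)): (1, 3) facing N
step 2 (move(3)): (1, 6) facing N
step 3 (strafe(right, 1)): (2, 6) facing N
no other 3-command option fits: unique.

back(1), move(3), strafe(right, 1)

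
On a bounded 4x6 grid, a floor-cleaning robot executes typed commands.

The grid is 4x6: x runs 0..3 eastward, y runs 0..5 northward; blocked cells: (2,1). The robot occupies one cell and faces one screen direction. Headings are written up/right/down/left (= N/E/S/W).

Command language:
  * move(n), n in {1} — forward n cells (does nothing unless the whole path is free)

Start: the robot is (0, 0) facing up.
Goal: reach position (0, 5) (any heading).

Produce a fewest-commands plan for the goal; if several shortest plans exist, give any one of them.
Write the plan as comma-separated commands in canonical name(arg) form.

move(1), move(1), move(1), move(1), move(1)

start: (0, 0) facing up
1. move(1) → (0, 1) facing up
2. move(1) → (0, 2) facing up
3. move(1) → (0, 3) facing up
4. move(1) → (0, 4) facing up
5. move(1) → (0, 5) facing up
minimal: 5 command(s), checked below 5.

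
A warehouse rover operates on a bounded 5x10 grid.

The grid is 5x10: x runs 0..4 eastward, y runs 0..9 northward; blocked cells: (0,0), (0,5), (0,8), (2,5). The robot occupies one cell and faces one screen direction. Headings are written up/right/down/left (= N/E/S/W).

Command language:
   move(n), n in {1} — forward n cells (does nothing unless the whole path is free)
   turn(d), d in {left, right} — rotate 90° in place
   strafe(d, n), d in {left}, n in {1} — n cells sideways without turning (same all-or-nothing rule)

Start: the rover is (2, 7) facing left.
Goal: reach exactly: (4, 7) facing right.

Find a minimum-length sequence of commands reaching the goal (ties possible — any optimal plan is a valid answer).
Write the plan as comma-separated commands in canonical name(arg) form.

initial: (2, 7) facing left
1. turn(left) → (2, 7) facing down
2. turn(left) → (2, 7) facing right
3. move(1) → (3, 7) facing right
4. move(1) → (4, 7) facing right
nothing shorter than 4 reaches the goal.

turn(left), turn(left), move(1), move(1)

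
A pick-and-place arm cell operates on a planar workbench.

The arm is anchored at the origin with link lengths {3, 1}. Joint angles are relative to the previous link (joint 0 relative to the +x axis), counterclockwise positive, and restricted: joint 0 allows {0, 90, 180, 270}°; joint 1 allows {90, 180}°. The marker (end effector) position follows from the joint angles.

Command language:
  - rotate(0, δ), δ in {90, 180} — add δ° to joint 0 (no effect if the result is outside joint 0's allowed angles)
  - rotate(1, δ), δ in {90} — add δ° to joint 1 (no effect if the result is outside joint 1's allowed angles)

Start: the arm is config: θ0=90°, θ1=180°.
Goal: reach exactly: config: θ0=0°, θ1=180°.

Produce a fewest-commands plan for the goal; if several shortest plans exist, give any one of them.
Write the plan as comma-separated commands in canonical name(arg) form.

begin: config: θ0=90°, θ1=180°
step 1 (rotate(0, 90)): config: θ0=180°, θ1=180°
step 2 (rotate(0, 180)): config: θ0=0°, θ1=180°
shorter routes all fall short; 2 is best.

rotate(0, 90), rotate(0, 180)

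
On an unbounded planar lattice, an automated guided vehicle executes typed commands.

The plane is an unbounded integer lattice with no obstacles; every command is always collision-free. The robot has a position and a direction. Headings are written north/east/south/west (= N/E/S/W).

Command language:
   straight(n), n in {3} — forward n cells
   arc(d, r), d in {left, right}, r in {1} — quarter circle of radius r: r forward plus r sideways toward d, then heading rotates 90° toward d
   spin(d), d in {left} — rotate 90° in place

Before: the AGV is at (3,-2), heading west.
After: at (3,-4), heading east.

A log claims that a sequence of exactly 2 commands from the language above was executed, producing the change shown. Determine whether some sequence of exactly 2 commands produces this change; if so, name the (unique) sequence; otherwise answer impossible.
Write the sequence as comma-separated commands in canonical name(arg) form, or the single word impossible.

arc(left, 1), arc(left, 1)

key: cell and facing (now E) both changed — the 2 commands mix motion and turning
initial: at (3,-2), heading west
step 1 (arc(left, 1)): at (2,-3), heading south
step 2 (arc(left, 1)): at (3,-4), heading east
no rival 2-sequence matches.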